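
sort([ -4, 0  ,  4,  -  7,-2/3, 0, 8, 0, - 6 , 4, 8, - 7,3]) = [ - 7,-7,  -  6,-4,  -  2/3 , 0,0, 0,3 , 4, 4,8,8]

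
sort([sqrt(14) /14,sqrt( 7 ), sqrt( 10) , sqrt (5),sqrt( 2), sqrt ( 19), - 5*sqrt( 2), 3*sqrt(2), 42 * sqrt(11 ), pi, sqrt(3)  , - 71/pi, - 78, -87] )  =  [ - 87, - 78, - 71/pi,-5 * sqrt( 2), sqrt( 14 ) /14 , sqrt(2 ),sqrt( 3),sqrt ( 5 ), sqrt( 7),pi, sqrt (10) , 3*sqrt( 2 ), sqrt( 19 ),42*sqrt(11 )]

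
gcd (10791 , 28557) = 9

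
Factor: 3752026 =2^1*79^1*23747^1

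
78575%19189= 1819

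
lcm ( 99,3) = 99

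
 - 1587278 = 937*( - 1694)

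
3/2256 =1/752=0.00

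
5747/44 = 130 + 27/44  =  130.61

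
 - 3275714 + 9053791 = 5778077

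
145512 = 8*18189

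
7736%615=356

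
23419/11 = 2129 =2129.00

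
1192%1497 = 1192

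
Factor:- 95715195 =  - 3^1 * 5^1*67^1*95239^1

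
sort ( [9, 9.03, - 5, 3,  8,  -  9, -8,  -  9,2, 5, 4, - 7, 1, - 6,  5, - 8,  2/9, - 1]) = [ - 9, - 9,- 8, - 8,-7, - 6, - 5, - 1, 2/9,1, 2, 3 , 4, 5,5,8,  9, 9.03 ] 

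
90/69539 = 90/69539 = 0.00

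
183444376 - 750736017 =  - 567291641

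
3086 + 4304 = 7390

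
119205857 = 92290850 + 26915007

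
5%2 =1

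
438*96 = 42048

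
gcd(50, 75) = 25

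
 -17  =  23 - 40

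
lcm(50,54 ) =1350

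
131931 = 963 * 137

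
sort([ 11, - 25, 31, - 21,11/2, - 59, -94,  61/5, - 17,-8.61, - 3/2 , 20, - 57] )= [ - 94,-59, - 57, - 25, -21, - 17,-8.61, - 3/2,11/2, 11, 61/5,  20, 31]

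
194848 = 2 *97424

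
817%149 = 72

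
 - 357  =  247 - 604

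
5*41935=209675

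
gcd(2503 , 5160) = 1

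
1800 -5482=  - 3682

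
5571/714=7 +191/238 = 7.80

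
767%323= 121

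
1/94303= 1/94303= 0.00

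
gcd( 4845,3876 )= 969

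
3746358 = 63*59466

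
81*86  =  6966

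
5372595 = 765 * 7023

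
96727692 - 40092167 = 56635525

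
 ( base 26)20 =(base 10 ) 52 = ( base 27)1P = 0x34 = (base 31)1l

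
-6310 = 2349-8659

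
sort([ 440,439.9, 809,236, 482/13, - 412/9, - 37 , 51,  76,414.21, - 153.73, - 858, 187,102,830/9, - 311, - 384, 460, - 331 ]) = [ - 858, - 384,  -  331,-311, - 153.73,-412/9,-37,482/13,51,76,830/9,102,187, 236,414.21,  439.9,440,460,809]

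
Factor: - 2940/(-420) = 7^1 = 7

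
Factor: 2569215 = 3^1 * 5^1*11^1*23^1*677^1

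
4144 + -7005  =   - 2861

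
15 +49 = 64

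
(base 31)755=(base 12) 3b9b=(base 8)15347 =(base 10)6887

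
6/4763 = 6/4763 = 0.00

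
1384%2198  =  1384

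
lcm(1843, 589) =57133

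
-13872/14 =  - 6936/7 = -990.86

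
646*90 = 58140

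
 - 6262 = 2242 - 8504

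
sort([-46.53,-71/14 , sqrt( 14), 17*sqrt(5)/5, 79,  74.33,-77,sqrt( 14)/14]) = [-77,- 46.53, -71/14, sqrt(14)/14 , sqrt( 14 ),17*sqrt( 5 ) /5, 74.33  ,  79]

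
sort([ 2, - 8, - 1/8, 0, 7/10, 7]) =[ - 8 , - 1/8,0, 7/10,2,7]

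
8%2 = 0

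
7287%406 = 385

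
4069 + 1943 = 6012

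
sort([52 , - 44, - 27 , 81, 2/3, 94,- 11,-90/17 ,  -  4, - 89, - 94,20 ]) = [ - 94 , - 89, -44, - 27, - 11, - 90/17,  -  4,2/3, 20, 52, 81, 94]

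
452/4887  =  452/4887  =  0.09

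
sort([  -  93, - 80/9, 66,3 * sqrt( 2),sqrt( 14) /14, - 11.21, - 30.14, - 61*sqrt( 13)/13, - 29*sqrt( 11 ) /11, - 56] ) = [ - 93, - 56, - 30.14, - 61*sqrt(13 ) /13, - 11.21, - 80/9,-29  *sqrt( 11) /11, sqrt( 14) /14, 3*sqrt( 2), 66] 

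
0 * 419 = 0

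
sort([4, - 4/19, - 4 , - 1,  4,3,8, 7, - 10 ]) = [ - 10, - 4, - 1, - 4/19,3 , 4,  4, 7,8 ]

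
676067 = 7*96581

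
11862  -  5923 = 5939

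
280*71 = 19880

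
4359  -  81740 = -77381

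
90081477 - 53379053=36702424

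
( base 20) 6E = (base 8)206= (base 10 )134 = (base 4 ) 2012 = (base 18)78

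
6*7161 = 42966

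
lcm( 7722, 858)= 7722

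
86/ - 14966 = -43/7483 = -0.01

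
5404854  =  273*19798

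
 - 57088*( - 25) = 1427200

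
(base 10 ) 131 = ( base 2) 10000011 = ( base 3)11212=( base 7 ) 245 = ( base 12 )AB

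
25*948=23700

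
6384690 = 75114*85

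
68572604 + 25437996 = 94010600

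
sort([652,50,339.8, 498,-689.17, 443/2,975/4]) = [ - 689.17, 50,443/2,975/4, 339.8, 498,652]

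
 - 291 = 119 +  -410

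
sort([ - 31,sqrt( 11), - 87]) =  [ - 87, - 31,sqrt( 11) ]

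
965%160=5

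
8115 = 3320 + 4795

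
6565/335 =19+40/67= 19.60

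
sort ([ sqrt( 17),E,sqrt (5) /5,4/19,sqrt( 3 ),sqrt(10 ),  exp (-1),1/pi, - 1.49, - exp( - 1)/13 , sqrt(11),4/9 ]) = [ - 1.49, - exp( - 1)/13,4/19 , 1/pi,exp( - 1), 4/9, sqrt(5 )/5,sqrt( 3 ) , E, sqrt(10) , sqrt (11), sqrt(  17)]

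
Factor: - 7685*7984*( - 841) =51601270640 = 2^4*5^1 * 29^3*53^1*499^1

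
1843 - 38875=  -37032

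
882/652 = 441/326 =1.35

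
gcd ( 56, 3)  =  1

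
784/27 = 29 + 1/27= 29.04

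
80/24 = 10/3 = 3.33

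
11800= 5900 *2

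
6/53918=3/26959 = 0.00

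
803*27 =21681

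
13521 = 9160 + 4361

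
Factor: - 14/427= - 2/61  =  - 2^1*61^(-1 )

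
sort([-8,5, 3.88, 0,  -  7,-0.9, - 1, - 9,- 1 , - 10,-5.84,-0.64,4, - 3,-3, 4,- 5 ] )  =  [-10, - 9, - 8,-7, - 5.84, - 5, - 3,-3,  -  1, - 1,-0.9,-0.64, 0,  3.88, 4,4, 5 ] 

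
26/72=13/36=0.36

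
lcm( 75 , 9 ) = 225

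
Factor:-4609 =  - 11^1*419^1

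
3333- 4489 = - 1156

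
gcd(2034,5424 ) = 678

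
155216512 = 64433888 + 90782624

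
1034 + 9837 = 10871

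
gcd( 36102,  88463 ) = 1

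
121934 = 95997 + 25937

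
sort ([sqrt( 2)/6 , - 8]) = [-8 , sqrt(2)/6 ]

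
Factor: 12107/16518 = 2^( - 1 )*3^(  -  1 )*2753^(  -  1 )*12107^1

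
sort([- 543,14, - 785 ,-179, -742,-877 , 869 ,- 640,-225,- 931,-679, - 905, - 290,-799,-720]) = [ - 931, - 905, - 877, - 799,-785, - 742 , - 720, - 679,-640, - 543,-290 , - 225, -179 , 14, 869 ] 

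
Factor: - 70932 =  - 2^2*3^1*23^1 * 257^1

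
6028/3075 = 1  +  2953/3075 = 1.96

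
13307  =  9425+3882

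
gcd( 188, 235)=47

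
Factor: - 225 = -3^2*5^2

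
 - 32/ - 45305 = 32/45305 = 0.00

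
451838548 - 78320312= 373518236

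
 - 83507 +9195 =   -  74312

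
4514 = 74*61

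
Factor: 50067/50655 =3^1 * 5^(  -  1 ) * 11^( - 1 )*307^( - 1)*5563^1 = 16689/16885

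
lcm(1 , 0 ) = 0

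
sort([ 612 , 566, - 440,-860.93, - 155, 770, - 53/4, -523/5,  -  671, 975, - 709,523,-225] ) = [ - 860.93, -709, - 671 , - 440, -225,-155,-523/5, - 53/4, 523, 566 , 612, 770, 975 ] 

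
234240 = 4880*48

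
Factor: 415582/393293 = 2^1*17^2*547^( - 1) =578/547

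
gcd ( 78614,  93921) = 1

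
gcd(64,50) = 2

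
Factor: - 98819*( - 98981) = 7^1*19^1*743^1*98981^1 =9781203439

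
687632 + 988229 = 1675861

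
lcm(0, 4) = 0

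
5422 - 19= 5403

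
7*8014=56098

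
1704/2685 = 568/895 = 0.63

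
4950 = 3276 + 1674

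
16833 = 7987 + 8846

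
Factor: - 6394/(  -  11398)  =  23^1*41^ ( - 1 ) = 23/41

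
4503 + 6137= 10640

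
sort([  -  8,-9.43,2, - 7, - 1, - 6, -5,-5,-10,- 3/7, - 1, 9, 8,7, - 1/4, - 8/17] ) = [ - 10,  -  9.43, - 8,-7, - 6,-5, - 5,-1,-1, - 8/17, - 3/7 ,-1/4,2, 7, 8,9 ] 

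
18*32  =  576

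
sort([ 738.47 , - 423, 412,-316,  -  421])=[-423,- 421, - 316,412, 738.47 ] 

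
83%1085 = 83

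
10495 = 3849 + 6646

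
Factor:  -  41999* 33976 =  - 1426958024 =-2^3*31^1* 137^1*41999^1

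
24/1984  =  3/248 = 0.01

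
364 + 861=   1225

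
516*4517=2330772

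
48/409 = 48/409 = 0.12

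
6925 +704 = 7629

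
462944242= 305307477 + 157636765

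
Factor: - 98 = -2^1*7^2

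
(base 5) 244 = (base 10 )74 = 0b1001010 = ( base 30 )2E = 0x4a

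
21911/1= 21911 = 21911.00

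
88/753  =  88/753=0.12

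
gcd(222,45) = 3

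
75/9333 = 25/3111 = 0.01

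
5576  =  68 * 82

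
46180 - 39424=6756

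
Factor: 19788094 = 2^1*149^1  *  66403^1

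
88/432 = 11/54 = 0.20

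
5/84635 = 1/16927 = 0.00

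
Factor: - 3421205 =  - 5^1*37^1*18493^1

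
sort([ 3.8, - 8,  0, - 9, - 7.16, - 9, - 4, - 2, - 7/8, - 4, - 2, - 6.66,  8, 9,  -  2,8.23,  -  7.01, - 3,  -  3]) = [-9, - 9 , -8,-7.16, - 7.01, - 6.66, - 4,-4 , - 3,-3,-2, - 2, - 2, - 7/8, 0, 3.8, 8,8.23,9] 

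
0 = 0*382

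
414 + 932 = 1346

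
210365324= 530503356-320138032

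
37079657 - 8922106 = 28157551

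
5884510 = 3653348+2231162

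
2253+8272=10525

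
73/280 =73/280  =  0.26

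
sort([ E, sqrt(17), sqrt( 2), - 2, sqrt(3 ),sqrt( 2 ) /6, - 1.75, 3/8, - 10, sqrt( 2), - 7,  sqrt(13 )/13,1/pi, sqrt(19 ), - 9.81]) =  [ - 10, - 9.81,-7, - 2, - 1.75, sqrt( 2) /6, sqrt(13)/13,  1/pi, 3/8, sqrt( 2),sqrt(2), sqrt(3),E, sqrt(17), sqrt( 19)]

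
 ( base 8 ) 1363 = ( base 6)3255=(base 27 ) 10q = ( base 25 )155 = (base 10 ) 755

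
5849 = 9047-3198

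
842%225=167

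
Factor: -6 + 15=3^2 = 9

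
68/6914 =34/3457 = 0.01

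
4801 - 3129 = 1672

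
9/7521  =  3/2507= 0.00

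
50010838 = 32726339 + 17284499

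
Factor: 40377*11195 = 452020515 = 3^1*5^1*43^1*313^1*2239^1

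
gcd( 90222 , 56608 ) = 2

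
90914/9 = 90914/9= 10101.56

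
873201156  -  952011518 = - 78810362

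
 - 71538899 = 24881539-96420438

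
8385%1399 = 1390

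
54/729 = 2/27 = 0.07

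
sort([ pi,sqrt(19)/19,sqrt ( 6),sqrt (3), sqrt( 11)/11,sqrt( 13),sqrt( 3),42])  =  [sqrt( 19 )/19, sqrt( 11)/11,sqrt( 3), sqrt( 3),  sqrt ( 6),pi,sqrt( 13),42]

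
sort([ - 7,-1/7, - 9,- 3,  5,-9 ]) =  [ - 9, - 9, - 7, - 3, - 1/7,5]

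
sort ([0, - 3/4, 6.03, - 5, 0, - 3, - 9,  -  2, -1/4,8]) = [ - 9, - 5, - 3, - 2,-3/4, - 1/4,  0, 0,  6.03, 8 ] 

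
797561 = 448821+348740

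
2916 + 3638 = 6554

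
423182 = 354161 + 69021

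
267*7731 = 2064177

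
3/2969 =3/2969 = 0.00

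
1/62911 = 1/62911 = 0.00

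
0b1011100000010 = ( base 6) 43134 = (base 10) 5890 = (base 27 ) 824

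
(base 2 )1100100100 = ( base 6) 3420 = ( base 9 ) 1083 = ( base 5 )11204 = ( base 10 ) 804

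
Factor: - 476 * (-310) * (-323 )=  -  47661880 = -  2^3*5^1 * 7^1*17^2*19^1 * 31^1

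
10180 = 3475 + 6705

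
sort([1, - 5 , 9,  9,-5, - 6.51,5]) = [ - 6.51, - 5, - 5  ,  1,5, 9, 9 ] 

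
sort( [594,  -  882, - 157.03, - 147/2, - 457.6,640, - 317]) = [-882, - 457.6, - 317, - 157.03, - 147/2 , 594,640 ]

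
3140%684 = 404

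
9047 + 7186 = 16233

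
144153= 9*16017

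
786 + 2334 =3120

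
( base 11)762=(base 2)1110010011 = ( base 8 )1623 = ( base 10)915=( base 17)32e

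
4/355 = 4/355   =  0.01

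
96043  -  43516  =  52527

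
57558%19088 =294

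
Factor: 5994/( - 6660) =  - 9/10  =  -2^(-1)*3^2*5^( - 1)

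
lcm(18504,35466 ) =425592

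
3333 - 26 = 3307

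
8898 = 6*1483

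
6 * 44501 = 267006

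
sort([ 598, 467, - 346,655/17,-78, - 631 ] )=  [-631, - 346,-78, 655/17,467, 598 ]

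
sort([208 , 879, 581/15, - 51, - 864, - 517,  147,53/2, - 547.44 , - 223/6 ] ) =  [ - 864, - 547.44,-517, - 51 , - 223/6,53/2,581/15,147,208,879]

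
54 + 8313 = 8367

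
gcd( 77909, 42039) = 1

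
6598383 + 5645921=12244304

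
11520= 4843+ 6677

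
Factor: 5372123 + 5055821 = 2^3*1303493^1 = 10427944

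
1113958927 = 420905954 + 693052973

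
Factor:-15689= -29^1 * 541^1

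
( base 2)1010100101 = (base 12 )485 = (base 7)1655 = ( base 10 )677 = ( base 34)jv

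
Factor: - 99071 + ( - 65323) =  - 2^1*3^2*9133^1 = - 164394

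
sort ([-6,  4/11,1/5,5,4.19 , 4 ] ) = [ - 6,  1/5,  4/11,4,  4.19,  5]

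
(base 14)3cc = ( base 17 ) 2B3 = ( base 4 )30000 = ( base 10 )768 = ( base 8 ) 1400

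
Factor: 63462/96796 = 2^(-1)*3^1*1511^1*3457^ (- 1 ) = 4533/6914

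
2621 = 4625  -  2004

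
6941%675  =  191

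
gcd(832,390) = 26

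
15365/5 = 3073 = 3073.00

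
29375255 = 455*64561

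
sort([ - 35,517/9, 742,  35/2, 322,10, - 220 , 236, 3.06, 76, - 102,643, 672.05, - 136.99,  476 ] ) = [ - 220,- 136.99, - 102, - 35,  3.06,10,35/2  ,  517/9, 76, 236, 322,476, 643 , 672.05,742 ] 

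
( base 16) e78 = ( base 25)5n4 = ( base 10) 3704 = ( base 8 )7170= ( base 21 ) 888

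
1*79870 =79870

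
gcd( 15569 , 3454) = 1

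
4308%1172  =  792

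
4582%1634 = 1314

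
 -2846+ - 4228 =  - 7074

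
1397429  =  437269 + 960160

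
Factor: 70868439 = 3^4*874919^1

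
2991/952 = 3  +  135/952 = 3.14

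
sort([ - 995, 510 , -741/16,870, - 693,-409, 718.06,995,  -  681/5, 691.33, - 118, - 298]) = [  -  995,  -  693, - 409 ,-298,- 681/5, - 118 ,-741/16,510, 691.33,  718.06, 870, 995] 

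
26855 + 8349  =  35204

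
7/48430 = 7/48430  =  0.00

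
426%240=186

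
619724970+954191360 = 1573916330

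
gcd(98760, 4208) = 8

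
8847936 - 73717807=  - 64869871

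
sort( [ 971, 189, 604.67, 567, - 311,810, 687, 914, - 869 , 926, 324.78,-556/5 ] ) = [-869, - 311, - 556/5, 189, 324.78, 567, 604.67, 687, 810, 914,  926, 971]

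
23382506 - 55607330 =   -  32224824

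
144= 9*16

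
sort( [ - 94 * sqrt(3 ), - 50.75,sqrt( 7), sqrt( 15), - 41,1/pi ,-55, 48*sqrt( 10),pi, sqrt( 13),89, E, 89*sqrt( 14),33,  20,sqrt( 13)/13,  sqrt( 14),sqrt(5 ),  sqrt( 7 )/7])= [ - 94*sqrt(3)  , - 55,-50.75, - 41,  sqrt(13 ) /13, 1/pi,  sqrt( 7)/7,sqrt(5), sqrt( 7), E,  pi, sqrt(13),  sqrt( 14), sqrt( 15 ) , 20, 33,  89,48*sqrt( 10),89*sqrt( 14)]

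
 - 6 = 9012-9018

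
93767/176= 532 + 135/176= 532.77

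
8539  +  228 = 8767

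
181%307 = 181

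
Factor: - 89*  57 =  - 3^1*19^1* 89^1 = - 5073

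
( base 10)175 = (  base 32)5f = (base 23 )7e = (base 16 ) AF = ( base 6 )451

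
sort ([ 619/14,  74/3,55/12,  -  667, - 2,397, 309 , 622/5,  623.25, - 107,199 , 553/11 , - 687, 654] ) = [ - 687, - 667, - 107, - 2,55/12,  74/3,619/14,553/11,622/5,199, 309,  397,623.25,  654]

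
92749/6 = 92749/6 = 15458.17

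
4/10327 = 4/10327 = 0.00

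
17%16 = 1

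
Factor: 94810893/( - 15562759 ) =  - 3^1*19^1*2087^( - 1)*7457^ ( - 1)*1663349^1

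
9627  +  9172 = 18799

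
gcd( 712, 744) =8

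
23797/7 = 3399 + 4/7 = 3399.57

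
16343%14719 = 1624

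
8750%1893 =1178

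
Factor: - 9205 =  - 5^1*7^1*263^1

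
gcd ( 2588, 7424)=4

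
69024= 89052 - 20028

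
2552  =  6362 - 3810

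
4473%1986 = 501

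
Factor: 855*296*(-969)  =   - 2^3 * 3^3*5^1 * 17^1*19^2*37^1 = -245234520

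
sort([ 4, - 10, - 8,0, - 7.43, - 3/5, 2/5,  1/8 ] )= [ - 10, - 8  , - 7.43, - 3/5,0,1/8,2/5,  4 ]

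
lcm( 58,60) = 1740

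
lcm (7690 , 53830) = 53830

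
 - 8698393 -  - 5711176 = - 2987217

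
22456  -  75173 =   -  52717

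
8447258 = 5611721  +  2835537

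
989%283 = 140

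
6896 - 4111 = 2785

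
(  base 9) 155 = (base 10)131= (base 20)6b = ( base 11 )10A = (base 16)83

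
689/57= 12+5/57= 12.09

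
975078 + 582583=1557661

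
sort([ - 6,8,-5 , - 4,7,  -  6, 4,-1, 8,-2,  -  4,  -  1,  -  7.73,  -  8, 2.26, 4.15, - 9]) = [-9,-8, - 7.73, - 6,  -  6, - 5, - 4,-4, - 2 ,-1, - 1,2.26,  4,4.15,7, 8,8]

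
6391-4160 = 2231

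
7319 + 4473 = 11792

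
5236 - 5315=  - 79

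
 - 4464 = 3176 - 7640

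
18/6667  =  18/6667 =0.00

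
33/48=11/16 = 0.69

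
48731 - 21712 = 27019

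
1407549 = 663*2123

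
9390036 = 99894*94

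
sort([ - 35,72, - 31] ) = [ - 35, - 31,  72] 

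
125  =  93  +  32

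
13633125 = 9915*1375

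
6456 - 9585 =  - 3129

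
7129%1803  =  1720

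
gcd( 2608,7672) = 8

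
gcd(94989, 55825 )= 1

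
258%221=37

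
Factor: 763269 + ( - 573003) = 2^1*3^1*19^1*1669^1 = 190266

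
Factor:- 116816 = -2^4*7^2 * 149^1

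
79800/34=39900/17 = 2347.06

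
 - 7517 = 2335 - 9852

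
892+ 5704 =6596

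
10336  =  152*68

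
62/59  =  62/59 = 1.05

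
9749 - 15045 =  - 5296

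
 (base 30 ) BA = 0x154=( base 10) 340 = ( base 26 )D2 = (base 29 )BL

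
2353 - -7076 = 9429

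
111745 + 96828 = 208573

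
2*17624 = 35248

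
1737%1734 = 3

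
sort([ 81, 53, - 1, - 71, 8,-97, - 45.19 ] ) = [ - 97, - 71,- 45.19,  -  1, 8, 53, 81 ] 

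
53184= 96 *554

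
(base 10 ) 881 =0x371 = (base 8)1561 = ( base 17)30e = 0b1101110001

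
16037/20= 16037/20 = 801.85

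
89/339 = 89/339=0.26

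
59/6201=59/6201  =  0.01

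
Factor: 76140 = 2^2*3^4*5^1*47^1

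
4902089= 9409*521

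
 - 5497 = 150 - 5647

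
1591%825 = 766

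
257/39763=257/39763=   0.01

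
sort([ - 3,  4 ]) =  [ - 3,4]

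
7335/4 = 7335/4 = 1833.75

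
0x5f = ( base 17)5A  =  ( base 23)43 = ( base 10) 95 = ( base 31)32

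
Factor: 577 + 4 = 581= 7^1*83^1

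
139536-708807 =  -  569271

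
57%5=2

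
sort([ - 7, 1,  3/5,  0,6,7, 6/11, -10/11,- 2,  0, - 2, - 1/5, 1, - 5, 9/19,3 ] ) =[- 7,-5, - 2, - 2, - 10/11, - 1/5,0, 0,9/19, 6/11,3/5, 1  ,  1,3,6, 7 ] 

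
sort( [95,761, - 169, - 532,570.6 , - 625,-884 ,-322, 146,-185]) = [ - 884, - 625, - 532, - 322, - 185,-169, 95, 146, 570.6, 761]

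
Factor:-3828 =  - 2^2*3^1*11^1 * 29^1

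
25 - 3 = 22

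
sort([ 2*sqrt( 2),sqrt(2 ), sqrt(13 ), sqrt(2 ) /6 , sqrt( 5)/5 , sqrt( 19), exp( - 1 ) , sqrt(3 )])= [ sqrt ( 2 ) /6,exp(-1),sqrt(5)/5,  sqrt( 2 ),sqrt(3),2*sqrt( 2), sqrt(13),sqrt( 19)] 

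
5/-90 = - 1 + 17/18 = - 0.06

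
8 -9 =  - 1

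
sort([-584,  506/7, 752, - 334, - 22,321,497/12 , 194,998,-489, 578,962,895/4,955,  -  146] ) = [  -  584,-489, - 334,-146,-22,497/12,506/7,194,895/4,321, 578,752,955,962, 998 ] 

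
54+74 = 128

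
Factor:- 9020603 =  - 349^1*25847^1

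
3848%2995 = 853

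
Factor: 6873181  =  7^2*140269^1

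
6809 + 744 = 7553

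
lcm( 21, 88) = 1848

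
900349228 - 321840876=578508352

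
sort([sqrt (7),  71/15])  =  [ sqrt(7),  71/15]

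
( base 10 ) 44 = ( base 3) 1122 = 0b101100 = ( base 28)1g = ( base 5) 134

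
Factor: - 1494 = - 2^1* 3^2*83^1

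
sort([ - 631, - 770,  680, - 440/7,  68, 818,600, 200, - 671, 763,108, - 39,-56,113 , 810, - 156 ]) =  [ - 770, - 671, - 631, - 156, - 440/7, - 56,  -  39, 68, 108,113, 200,600, 680, 763,  810,818]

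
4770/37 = 4770/37 = 128.92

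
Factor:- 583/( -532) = 2^(-2) * 7^( - 1 )*11^1*19^( - 1) * 53^1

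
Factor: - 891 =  - 3^4*  11^1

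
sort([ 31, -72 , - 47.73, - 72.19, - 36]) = [ - 72.19, - 72,- 47.73, - 36,31]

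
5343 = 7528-2185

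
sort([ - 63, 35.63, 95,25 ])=[ - 63, 25,35.63, 95]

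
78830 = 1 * 78830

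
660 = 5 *132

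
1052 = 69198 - 68146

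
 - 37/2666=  - 37/2666 = - 0.01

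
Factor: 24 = 2^3*3^1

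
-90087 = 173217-263304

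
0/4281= 0 = 0.00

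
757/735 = 757/735=1.03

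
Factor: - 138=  - 2^1*3^1*23^1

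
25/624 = 25/624 = 0.04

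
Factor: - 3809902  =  - 2^1*1904951^1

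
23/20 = 23/20 = 1.15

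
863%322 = 219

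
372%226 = 146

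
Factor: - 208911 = - 3^1*83^1 * 839^1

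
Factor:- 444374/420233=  - 2^1 * 7^1*11^ ( - 2) * 23^( - 1) *151^( - 1 ) * 31741^1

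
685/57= 685/57 = 12.02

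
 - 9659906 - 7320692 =-16980598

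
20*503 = 10060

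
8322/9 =2774/3= 924.67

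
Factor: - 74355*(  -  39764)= 2^2*3^1*5^1*4957^1*9941^1 = 2956652220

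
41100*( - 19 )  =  - 780900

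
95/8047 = 95/8047 = 0.01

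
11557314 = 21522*537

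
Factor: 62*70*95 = 2^2*5^2*7^1*19^1*31^1 = 412300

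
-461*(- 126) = 58086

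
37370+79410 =116780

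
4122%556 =230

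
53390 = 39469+13921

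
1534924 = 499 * 3076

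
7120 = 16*445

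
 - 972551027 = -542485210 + -430065817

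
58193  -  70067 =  - 11874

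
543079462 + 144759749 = 687839211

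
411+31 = 442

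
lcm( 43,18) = 774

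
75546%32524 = 10498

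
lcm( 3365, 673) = 3365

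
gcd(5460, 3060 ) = 60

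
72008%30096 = 11816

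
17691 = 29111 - 11420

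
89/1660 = 89/1660 = 0.05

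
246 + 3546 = 3792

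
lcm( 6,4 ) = 12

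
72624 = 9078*8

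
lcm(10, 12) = 60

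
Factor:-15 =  - 3^1*5^1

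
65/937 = 65/937 =0.07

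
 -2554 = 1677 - 4231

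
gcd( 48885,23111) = 1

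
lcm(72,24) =72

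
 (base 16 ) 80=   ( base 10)128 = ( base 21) 62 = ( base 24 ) 58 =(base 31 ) 44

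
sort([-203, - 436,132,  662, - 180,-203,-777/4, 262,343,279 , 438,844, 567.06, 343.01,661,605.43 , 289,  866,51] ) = [-436, - 203, - 203, - 777/4, -180,51,132,262,279,289,343 , 343.01,438,  567.06,605.43, 661,662,844, 866 ]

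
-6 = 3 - 9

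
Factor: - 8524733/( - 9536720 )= 2^( - 4) * 5^(- 1) * 7^1* 23^ ( - 1)*59^1*71^ ( - 1 )*73^ ( - 1 )*20641^1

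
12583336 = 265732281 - 253148945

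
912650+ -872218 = 40432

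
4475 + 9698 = 14173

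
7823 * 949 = 7424027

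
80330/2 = 40165=40165.00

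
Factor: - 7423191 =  - 3^3*211^1 *1303^1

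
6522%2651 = 1220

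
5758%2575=608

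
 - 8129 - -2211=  - 5918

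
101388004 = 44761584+56626420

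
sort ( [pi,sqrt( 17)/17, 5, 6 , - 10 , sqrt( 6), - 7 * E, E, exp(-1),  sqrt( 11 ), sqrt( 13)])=[ - 7*E, - 10, sqrt( 17 ) /17, exp( - 1 ), sqrt( 6),E, pi,sqrt( 11 ),sqrt( 13), 5, 6] 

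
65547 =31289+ 34258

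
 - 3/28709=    - 1+28706/28709 =- 0.00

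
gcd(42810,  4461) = 3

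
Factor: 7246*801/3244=2902023/1622 = 2^(-1 ) * 3^2*89^1* 811^(-1 ) * 3623^1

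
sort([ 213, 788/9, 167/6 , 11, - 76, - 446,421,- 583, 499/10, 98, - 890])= [-890, - 583, - 446, - 76, 11, 167/6,499/10 , 788/9,98 , 213,421]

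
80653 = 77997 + 2656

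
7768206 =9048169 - 1279963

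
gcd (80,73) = 1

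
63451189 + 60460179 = 123911368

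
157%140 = 17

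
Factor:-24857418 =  - 2^1*3^1*4142903^1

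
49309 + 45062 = 94371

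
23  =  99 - 76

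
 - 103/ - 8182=103/8182  =  0.01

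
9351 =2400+6951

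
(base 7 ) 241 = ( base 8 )177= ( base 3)11201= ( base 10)127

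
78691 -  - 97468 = 176159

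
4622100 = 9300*497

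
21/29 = 21/29  =  0.72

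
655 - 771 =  - 116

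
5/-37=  - 1 + 32/37 = - 0.14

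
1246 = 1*1246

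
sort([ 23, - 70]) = [ - 70,23]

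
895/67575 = 179/13515=0.01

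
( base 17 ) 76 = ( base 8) 175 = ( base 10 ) 125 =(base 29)49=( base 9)148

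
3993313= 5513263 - 1519950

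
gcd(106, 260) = 2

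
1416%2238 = 1416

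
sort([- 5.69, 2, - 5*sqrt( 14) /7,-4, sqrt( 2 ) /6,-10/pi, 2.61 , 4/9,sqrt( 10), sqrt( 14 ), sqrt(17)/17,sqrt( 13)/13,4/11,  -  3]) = [ - 5.69, - 4, - 10/pi, - 3, - 5*sqrt (14)/7,sqrt( 2 )/6,sqrt( 17) /17, sqrt(13 )/13,4/11,4/9,2,2.61,  sqrt( 10 ), sqrt( 14)]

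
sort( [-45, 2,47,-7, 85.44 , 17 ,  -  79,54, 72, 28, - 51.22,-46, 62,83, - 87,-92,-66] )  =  [ - 92,-87,-79, - 66, - 51.22,- 46,-45, - 7,2, 17,28, 47,54, 62, 72, 83, 85.44] 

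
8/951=8/951 = 0.01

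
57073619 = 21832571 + 35241048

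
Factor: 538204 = 2^2*197^1*683^1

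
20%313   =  20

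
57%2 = 1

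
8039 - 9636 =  - 1597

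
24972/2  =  12486 = 12486.00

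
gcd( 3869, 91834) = 73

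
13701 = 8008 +5693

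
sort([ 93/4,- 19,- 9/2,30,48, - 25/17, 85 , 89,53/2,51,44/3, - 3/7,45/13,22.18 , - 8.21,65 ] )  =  [ - 19,- 8.21, - 9/2, - 25/17, - 3/7,45/13,44/3,  22.18,  93/4, 53/2,30, 48,51,65,85,89] 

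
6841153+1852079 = 8693232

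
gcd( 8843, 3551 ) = 1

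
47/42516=47/42516  =  0.00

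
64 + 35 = 99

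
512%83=14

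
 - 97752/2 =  - 48876=-48876.00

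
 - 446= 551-997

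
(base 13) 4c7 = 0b1101000111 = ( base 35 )ny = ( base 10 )839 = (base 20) 21J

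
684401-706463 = -22062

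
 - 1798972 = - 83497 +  - 1715475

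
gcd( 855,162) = 9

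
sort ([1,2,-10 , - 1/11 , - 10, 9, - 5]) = [ - 10,  -  10, - 5, - 1/11,1,2,9] 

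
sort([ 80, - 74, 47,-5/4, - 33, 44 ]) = [ - 74, - 33, - 5/4, 44, 47,80]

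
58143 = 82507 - 24364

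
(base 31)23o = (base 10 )2039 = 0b11111110111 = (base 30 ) 27T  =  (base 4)133313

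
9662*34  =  328508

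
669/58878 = 223/19626=0.01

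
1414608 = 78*18136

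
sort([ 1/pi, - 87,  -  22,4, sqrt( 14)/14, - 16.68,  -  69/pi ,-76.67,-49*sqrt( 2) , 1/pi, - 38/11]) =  [ - 87,-76.67, - 49*sqrt( 2 ),-22, - 69/pi,- 16.68,- 38/11, sqrt( 14 ) /14, 1/pi, 1/pi,4]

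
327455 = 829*395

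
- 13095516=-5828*2247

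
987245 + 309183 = 1296428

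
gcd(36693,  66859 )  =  1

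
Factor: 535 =5^1 * 107^1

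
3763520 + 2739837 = 6503357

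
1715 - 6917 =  -5202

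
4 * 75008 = 300032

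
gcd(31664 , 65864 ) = 8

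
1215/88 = 1215/88 = 13.81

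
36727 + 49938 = 86665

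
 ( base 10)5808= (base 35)4px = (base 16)16b0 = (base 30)6di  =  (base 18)hgc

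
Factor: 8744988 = 2^2 * 3^1*7^1*104107^1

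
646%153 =34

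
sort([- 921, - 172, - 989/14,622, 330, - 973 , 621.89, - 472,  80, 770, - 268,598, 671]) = [ - 973,  -  921, - 472 , - 268,- 172, - 989/14,  80, 330,598,  621.89, 622,671,  770]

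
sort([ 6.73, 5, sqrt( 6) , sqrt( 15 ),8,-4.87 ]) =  [-4.87, sqrt( 6), sqrt(15), 5, 6.73, 8] 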